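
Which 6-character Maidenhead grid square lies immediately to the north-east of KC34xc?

KC44ad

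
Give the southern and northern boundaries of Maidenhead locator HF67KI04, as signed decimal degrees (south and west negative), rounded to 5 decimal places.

-32.65000, -32.64583

Field H=7, F=5: +7·20° lon, +5·10° lat → SW at lon -40°, lat -40°.
Square 6, 7: +6·2° lon, +7·1° lat → SW at lon -28°, lat -33°.
Subsquare k=10, i=8: +10·0.0833333° lon, +8·0.0416667° lat → SW at lon -27.1667°, lat -32.6667°.
Extended square 0, 4: +0·0.00833333° lon, +4·0.00416667° lat → SW at lon -27.1667°, lat -32.65°.
Cell spans 0.00833333° lon × 0.00416667° lat.
south -32.65000, north -32.64583.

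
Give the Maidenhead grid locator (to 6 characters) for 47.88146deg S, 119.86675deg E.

OE92wc

Shift to the Maidenhead origin (180°W, 90°S): lon 299.8668, lat 42.1185.
Field: 299.8668/20 → 14 → O, 42.1185/10 → 4 → E; chars OE.
Square: 19.8668/2 → 9, 2.1185/1 → 2; chars 92.
Subsquare: 1.8668/0.0833333 → 22 → w, 0.1185/0.0416667 → 2 → c; chars wc.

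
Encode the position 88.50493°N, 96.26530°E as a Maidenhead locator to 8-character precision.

NR88dm11

Add 180° to longitude and 90° to latitude: 276.26530, 178.50493.
Field: lon ⌊276.26530/20⌋ = 13 → N; lat ⌊178.50493/10⌋ = 17 → R.
Square: lon ⌊16.26530/2⌋ = 8; lat ⌊8.50493/1⌋ = 8.
Subsquare: lon ⌊0.26530/0.0833333⌋ = 3 → d; lat ⌊0.50493/0.0416667⌋ = 12 → m.
Extended square: lon ⌊0.01530/0.00833333⌋ = 1; lat ⌊0.00493/0.00416667⌋ = 1.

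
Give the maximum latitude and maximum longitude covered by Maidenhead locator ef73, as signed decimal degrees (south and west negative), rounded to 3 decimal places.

Field E=4, F=5: +4·20° lon, +5·10° lat → SW at lon -100°, lat -40°.
Square 7, 3: +7·2° lon, +3·1° lat → SW at lon -86°, lat -37°.
Cell spans 2° lon × 1° lat. NE corner is SW corner plus one full cell.
latitude -36.000, longitude -84.000.

-36.000, -84.000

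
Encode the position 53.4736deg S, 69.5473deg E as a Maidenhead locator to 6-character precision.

Add 180° to longitude and 90° to latitude: 249.5473, 36.5264.
Field: 249.5473/20 → 12 → M, 36.5264/10 → 3 → D; chars MD.
Square: 9.5473/2 → 4, 6.5264/1 → 6; chars 46.
Subsquare: 1.5473/0.0833333 → 18 → s, 0.5264/0.0416667 → 12 → m; chars sm.

MD46sm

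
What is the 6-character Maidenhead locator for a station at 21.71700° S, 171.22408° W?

Add 180° to longitude and 90° to latitude: 8.7759, 68.2830.
Field: lon ⌊8.7759/20⌋ = 0 → A; lat ⌊68.2830/10⌋ = 6 → G.
Square: lon ⌊8.7759/2⌋ = 4; lat ⌊8.2830/1⌋ = 8.
Subsquare: lon ⌊0.7759/0.0833333⌋ = 9 → j; lat ⌊0.2830/0.0416667⌋ = 6 → g.

AG48jg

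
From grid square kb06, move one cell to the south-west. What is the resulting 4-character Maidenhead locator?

JB95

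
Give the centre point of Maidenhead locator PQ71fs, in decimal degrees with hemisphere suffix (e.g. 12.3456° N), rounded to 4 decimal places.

71.7708° N, 134.4583° E

Field P=15, Q=16: +15·20° lon, +16·10° lat → SW at lon 120°, lat 70°.
Square 7, 1: +7·2° lon, +1·1° lat → SW at lon 134°, lat 71°.
Subsquare f=5, s=18: +5·0.0833333° lon, +18·0.0416667° lat → SW at lon 134.417°, lat 71.75°.
Cell spans 0.0833333° lon × 0.0416667° lat. Centre is SW corner plus half of each.
latitude 71.7708° N, longitude 134.4583° E.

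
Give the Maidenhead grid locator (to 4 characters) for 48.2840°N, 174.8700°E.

Offset from 180°W / 90°S: lon 354.87°, lat 138.28°.
Field: lon ⌊354.87/20⌋ = 17 → R; lat ⌊138.28/10⌋ = 13 → N.
Square: lon ⌊14.87/2⌋ = 7; lat ⌊8.28/1⌋ = 8.

RN78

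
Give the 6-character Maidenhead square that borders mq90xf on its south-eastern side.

NQ00ae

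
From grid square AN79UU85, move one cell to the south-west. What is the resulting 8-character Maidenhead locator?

AN79uu74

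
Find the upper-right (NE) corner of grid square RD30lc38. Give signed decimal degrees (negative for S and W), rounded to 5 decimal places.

-59.87917, 166.95000

Field R=17, D=3: +17·20° lon, +3·10° lat → SW at lon 160°, lat -60°.
Square 3, 0: +3·2° lon, +0·1° lat → SW at lon 166°, lat -60°.
Subsquare l=11, c=2: +11·0.0833333° lon, +2·0.0416667° lat → SW at lon 166.917°, lat -59.9167°.
Extended square 3, 8: +3·0.00833333° lon, +8·0.00416667° lat → SW at lon 166.942°, lat -59.8833°.
Cell spans 0.00833333° lon × 0.00416667° lat. NE corner is SW corner plus one full cell.
latitude -59.87917, longitude 166.95000.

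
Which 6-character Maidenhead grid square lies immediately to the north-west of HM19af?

Longitude subsquare a = 0; −1 → -1, wraps to 23 = x, carry into square.
Longitude square 1; −1 → 0.
Latitude subsquare f = 5; +1 → 6 = g.

HM09xg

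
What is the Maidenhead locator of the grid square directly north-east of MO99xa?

NO09ab

Longitude subsquare x = 23; +1 → 24, wraps to 0 = a, carry into square.
Longitude square 9; +1 → 10, wraps to 0, carry into field.
Longitude field M = 12; +1 → 13 = N.
Latitude subsquare a = 0; +1 → 1 = b.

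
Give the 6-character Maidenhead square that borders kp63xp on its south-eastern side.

KP73ao

Longitude subsquare x = 23; +1 → 24, wraps to 0 = a, carry into square.
Longitude square 6; +1 → 7.
Latitude subsquare p = 15; −1 → 14 = o.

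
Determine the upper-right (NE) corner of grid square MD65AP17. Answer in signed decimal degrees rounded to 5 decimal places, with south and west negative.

Field M=12, D=3: +12·20° lon, +3·10° lat → SW at lon 60°, lat -60°.
Square 6, 5: +6·2° lon, +5·1° lat → SW at lon 72°, lat -55°.
Subsquare a=0, p=15: +0·0.0833333° lon, +15·0.0416667° lat → SW at lon 72°, lat -54.375°.
Extended square 1, 7: +1·0.00833333° lon, +7·0.00416667° lat → SW at lon 72.0083°, lat -54.3458°.
Cell spans 0.00833333° lon × 0.00416667° lat. NE corner is SW corner plus one full cell.
latitude -54.34167, longitude 72.01667.

-54.34167, 72.01667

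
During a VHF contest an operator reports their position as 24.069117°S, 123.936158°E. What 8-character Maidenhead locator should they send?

Offset from 180°W / 90°S: lon 303.93616°, lat 65.93088°.
Field: 303.93616/20 → 15 → P, 65.93088/10 → 6 → G; chars PG.
Square: 3.93616/2 → 1, 5.93088/1 → 5; chars 15.
Subsquare: 1.93616/0.0833333 → 23 → x, 0.93088/0.0416667 → 22 → w; chars xw.
Extended square: 0.01949/0.00833333 → 2, 0.01422/0.00416667 → 3; chars 23.

PG15xw23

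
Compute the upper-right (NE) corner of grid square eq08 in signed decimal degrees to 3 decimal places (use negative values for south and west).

Field E=4, Q=16: +4·20° lon, +16·10° lat → SW at lon -100°, lat 70°.
Square 0, 8: +0·2° lon, +8·1° lat → SW at lon -100°, lat 78°.
Cell spans 2° lon × 1° lat. NE corner is SW corner plus one full cell.
latitude 79.000, longitude -98.000.

79.000, -98.000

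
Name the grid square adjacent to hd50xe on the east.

Longitude subsquare x = 23; +1 → 24, wraps to 0 = a, carry into square.
Longitude square 5; +1 → 6.
The latitude characters are unchanged.

HD60ae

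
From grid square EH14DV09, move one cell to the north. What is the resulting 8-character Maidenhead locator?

EH14dw00

Latitude extended square 9; +1 → 10, wraps to 0, carry into subsquare.
Latitude subsquare v = 21; +1 → 22 = w.
The longitude characters are unchanged.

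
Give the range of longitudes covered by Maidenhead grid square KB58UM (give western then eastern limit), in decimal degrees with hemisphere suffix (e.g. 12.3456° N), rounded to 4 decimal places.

Field K=10, B=1: +10·20° lon, +1·10° lat → SW at lon 20°, lat -80°.
Square 5, 8: +5·2° lon, +8·1° lat → SW at lon 30°, lat -72°.
Subsquare u=20, m=12: +20·0.0833333° lon, +12·0.0416667° lat → SW at lon 31.6667°, lat -71.5°.
Cell spans 0.0833333° lon × 0.0416667° lat.
west 31.6667° E, east 31.7500° E.

31.6667° E, 31.7500° E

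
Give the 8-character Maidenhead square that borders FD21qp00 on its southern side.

Latitude extended square 0; −1 → -1, wraps to 9, carry into subsquare.
Latitude subsquare p = 15; −1 → 14 = o.
The longitude characters are unchanged.

FD21qo09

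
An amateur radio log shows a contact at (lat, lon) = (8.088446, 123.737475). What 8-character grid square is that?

Shift to the Maidenhead origin (180°W, 90°S): lon 303.73748, lat 98.08845.
Field: 303.73748/20 → 15 → P, 98.08845/10 → 9 → J; chars PJ.
Square: 3.73748/2 → 1, 8.08845/1 → 8; chars 18.
Subsquare: 1.73748/0.0833333 → 20 → u, 0.08845/0.0416667 → 2 → c; chars uc.
Extended square: 0.07081/0.00833333 → 8, 0.00511/0.00416667 → 1; chars 81.

PJ18uc81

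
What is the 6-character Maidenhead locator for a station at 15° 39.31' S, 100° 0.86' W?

Add 180° to longitude and 90° to latitude: 79.9857, 74.3448.
Field: 79.9857/20 → 3 → D, 74.3448/10 → 7 → H; chars DH.
Square: 19.9857/2 → 9, 4.3448/1 → 4; chars 94.
Subsquare: 1.9857/0.0833333 → 23 → x, 0.3448/0.0416667 → 8 → i; chars xi.

DH94xi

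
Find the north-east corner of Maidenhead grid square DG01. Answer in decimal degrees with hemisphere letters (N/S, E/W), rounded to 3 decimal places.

28.000° S, 118.000° W

Field D=3, G=6: +3·20° lon, +6·10° lat → SW at lon -120°, lat -30°.
Square 0, 1: +0·2° lon, +1·1° lat → SW at lon -120°, lat -29°.
Cell spans 2° lon × 1° lat. NE corner is SW corner plus one full cell.
latitude 28.000° S, longitude 118.000° W.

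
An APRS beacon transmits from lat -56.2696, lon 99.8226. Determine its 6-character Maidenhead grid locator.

Add 180° to longitude and 90° to latitude: 279.8226, 33.7304.
Field (20°×10°, letters A–R): lon ⌊279.8226/20⌋ = 13 → N; lat ⌊33.7304/10⌋ = 3 → D.
Square (2°×1°, digits 0–9): lon ⌊19.8226/2⌋ = 9; lat ⌊3.7304/1⌋ = 3.
Subsquare (5′×2.5′, letters a–x): lon ⌊1.8226/0.0833333⌋ = 21 → v; lat ⌊0.7304/0.0416667⌋ = 17 → r.

ND93vr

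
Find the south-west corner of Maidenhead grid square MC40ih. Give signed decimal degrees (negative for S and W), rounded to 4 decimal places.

Field M=12, C=2: +12·20° lon, +2·10° lat → SW at lon 60°, lat -70°.
Square 4, 0: +4·2° lon, +0·1° lat → SW at lon 68°, lat -70°.
Subsquare i=8, h=7: +8·0.0833333° lon, +7·0.0416667° lat → SW at lon 68.6667°, lat -69.7083°.
latitude -69.7083, longitude 68.6667.

-69.7083, 68.6667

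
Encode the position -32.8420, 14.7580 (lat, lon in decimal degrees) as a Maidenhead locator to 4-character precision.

JF77

Shift to the Maidenhead origin (180°W, 90°S): lon 194.76, lat 57.16.
Field: 194.76/20 → 9 → J, 57.16/10 → 5 → F; chars JF.
Square: 14.76/2 → 7, 7.16/1 → 7; chars 77.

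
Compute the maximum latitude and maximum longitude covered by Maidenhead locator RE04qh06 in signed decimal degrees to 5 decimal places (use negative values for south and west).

-45.67917, 161.34167

Field R=17, E=4: +17·20° lon, +4·10° lat → SW at lon 160°, lat -50°.
Square 0, 4: +0·2° lon, +4·1° lat → SW at lon 160°, lat -46°.
Subsquare q=16, h=7: +16·0.0833333° lon, +7·0.0416667° lat → SW at lon 161.333°, lat -45.7083°.
Extended square 0, 6: +0·0.00833333° lon, +6·0.00416667° lat → SW at lon 161.333°, lat -45.6833°.
Cell spans 0.00833333° lon × 0.00416667° lat. NE corner is SW corner plus one full cell.
latitude -45.67917, longitude 161.34167.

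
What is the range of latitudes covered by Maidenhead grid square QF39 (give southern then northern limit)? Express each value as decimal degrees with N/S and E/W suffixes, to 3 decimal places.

31.000° S, 30.000° S

Field Q=16, F=5: +16·20° lon, +5·10° lat → SW at lon 140°, lat -40°.
Square 3, 9: +3·2° lon, +9·1° lat → SW at lon 146°, lat -31°.
Cell spans 2° lon × 1° lat.
south 31.000° S, north 30.000° S.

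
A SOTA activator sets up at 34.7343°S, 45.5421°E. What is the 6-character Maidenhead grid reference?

Shift to the Maidenhead origin (180°W, 90°S): lon 225.5421, lat 55.2657.
Field: 225.5421/20 → 11 → L, 55.2657/10 → 5 → F; chars LF.
Square: 5.5421/2 → 2, 5.2657/1 → 5; chars 25.
Subsquare: 1.5421/0.0833333 → 18 → s, 0.2657/0.0416667 → 6 → g; chars sg.

LF25sg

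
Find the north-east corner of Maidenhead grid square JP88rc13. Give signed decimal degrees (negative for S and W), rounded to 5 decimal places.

Field J=9, P=15: +9·20° lon, +15·10° lat → SW at lon 0°, lat 60°.
Square 8, 8: +8·2° lon, +8·1° lat → SW at lon 16°, lat 68°.
Subsquare r=17, c=2: +17·0.0833333° lon, +2·0.0416667° lat → SW at lon 17.4167°, lat 68.0833°.
Extended square 1, 3: +1·0.00833333° lon, +3·0.00416667° lat → SW at lon 17.425°, lat 68.0958°.
Cell spans 0.00833333° lon × 0.00416667° lat. NE corner is SW corner plus one full cell.
latitude 68.10000, longitude 17.43333.

68.10000, 17.43333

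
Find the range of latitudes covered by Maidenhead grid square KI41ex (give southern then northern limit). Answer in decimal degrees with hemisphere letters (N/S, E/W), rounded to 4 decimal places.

8.0417° S, 8.0000° S

Field K=10, I=8: +10·20° lon, +8·10° lat → SW at lon 20°, lat -10°.
Square 4, 1: +4·2° lon, +1·1° lat → SW at lon 28°, lat -9°.
Subsquare e=4, x=23: +4·0.0833333° lon, +23·0.0416667° lat → SW at lon 28.3333°, lat -8.04167°.
Cell spans 0.0833333° lon × 0.0416667° lat.
south 8.0417° S, north 8.0000° S.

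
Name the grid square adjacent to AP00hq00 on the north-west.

AP00gq91

Longitude extended square 0; −1 → -1, wraps to 9, carry into subsquare.
Longitude subsquare h = 7; −1 → 6 = g.
Latitude extended square 0; +1 → 1.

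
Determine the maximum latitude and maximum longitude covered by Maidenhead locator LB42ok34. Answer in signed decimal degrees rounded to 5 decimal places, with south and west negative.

-77.56250, 49.20000

Field L=11, B=1: +11·20° lon, +1·10° lat → SW at lon 40°, lat -80°.
Square 4, 2: +4·2° lon, +2·1° lat → SW at lon 48°, lat -78°.
Subsquare o=14, k=10: +14·0.0833333° lon, +10·0.0416667° lat → SW at lon 49.1667°, lat -77.5833°.
Extended square 3, 4: +3·0.00833333° lon, +4·0.00416667° lat → SW at lon 49.1917°, lat -77.5667°.
Cell spans 0.00833333° lon × 0.00416667° lat. NE corner is SW corner plus one full cell.
latitude -77.56250, longitude 49.20000.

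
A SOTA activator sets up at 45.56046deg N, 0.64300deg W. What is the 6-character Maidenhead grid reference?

Add 180° to longitude and 90° to latitude: 179.3570, 135.5605.
Field: lon ⌊179.3570/20⌋ = 8 → I; lat ⌊135.5605/10⌋ = 13 → N.
Square: lon ⌊19.3570/2⌋ = 9; lat ⌊5.5605/1⌋ = 5.
Subsquare: lon ⌊1.3570/0.0833333⌋ = 16 → q; lat ⌊0.5605/0.0416667⌋ = 13 → n.

IN95qn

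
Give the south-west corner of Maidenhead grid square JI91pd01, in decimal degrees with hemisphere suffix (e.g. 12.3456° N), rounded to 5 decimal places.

Field J=9, I=8: +9·20° lon, +8·10° lat → SW at lon 0°, lat -10°.
Square 9, 1: +9·2° lon, +1·1° lat → SW at lon 18°, lat -9°.
Subsquare p=15, d=3: +15·0.0833333° lon, +3·0.0416667° lat → SW at lon 19.25°, lat -8.875°.
Extended square 0, 1: +0·0.00833333° lon, +1·0.00416667° lat → SW at lon 19.25°, lat -8.87083°.
latitude 8.87083° S, longitude 19.25000° E.

8.87083° S, 19.25000° E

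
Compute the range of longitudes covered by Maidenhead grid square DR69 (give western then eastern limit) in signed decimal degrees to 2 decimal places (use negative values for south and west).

Field D=3, R=17: +3·20° lon, +17·10° lat → SW at lon -120°, lat 80°.
Square 6, 9: +6·2° lon, +9·1° lat → SW at lon -108°, lat 89°.
Cell spans 2° lon × 1° lat.
west -108.00, east -106.00.

-108.00, -106.00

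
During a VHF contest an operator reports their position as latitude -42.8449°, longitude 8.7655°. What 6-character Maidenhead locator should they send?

JE47jd

Offset from 180°W / 90°S: lon 188.7655°, lat 47.1551°.
Field: 188.7655/20 → 9 → J, 47.1551/10 → 4 → E; chars JE.
Square: 8.7655/2 → 4, 7.1551/1 → 7; chars 47.
Subsquare: 0.7655/0.0833333 → 9 → j, 0.1551/0.0416667 → 3 → d; chars jd.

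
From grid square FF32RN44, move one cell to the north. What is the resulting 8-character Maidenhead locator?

Latitude extended square 4; +1 → 5.
The longitude characters are unchanged.

FF32rn45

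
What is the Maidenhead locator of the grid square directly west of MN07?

LN97

Longitude square 0; −1 → -1, wraps to 9, carry into field.
Longitude field M = 12; −1 → 11 = L.
The latitude characters are unchanged.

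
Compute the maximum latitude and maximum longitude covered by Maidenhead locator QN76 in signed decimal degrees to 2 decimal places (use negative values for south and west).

Field Q=16, N=13: +16·20° lon, +13·10° lat → SW at lon 140°, lat 40°.
Square 7, 6: +7·2° lon, +6·1° lat → SW at lon 154°, lat 46°.
Cell spans 2° lon × 1° lat. NE corner is SW corner plus one full cell.
latitude 47.00, longitude 156.00.

47.00, 156.00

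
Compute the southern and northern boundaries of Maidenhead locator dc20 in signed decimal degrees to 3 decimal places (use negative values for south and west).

Field D=3, C=2: +3·20° lon, +2·10° lat → SW at lon -120°, lat -70°.
Square 2, 0: +2·2° lon, +0·1° lat → SW at lon -116°, lat -70°.
Cell spans 2° lon × 1° lat.
south -70.000, north -69.000.

-70.000, -69.000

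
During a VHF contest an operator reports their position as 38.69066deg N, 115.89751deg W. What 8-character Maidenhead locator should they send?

Offset from 180°W / 90°S: lon 64.10249°, lat 128.69066°.
Field (20°×10°, letters A–R): 64.10249/20 → 3 → D, 128.69066/10 → 12 → M; chars DM.
Square (2°×1°, digits 0–9): 4.10249/2 → 2, 8.69066/1 → 8; chars 28.
Subsquare (5′×2.5′, letters a–x): 0.10249/0.0833333 → 1 → b, 0.69066/0.0416667 → 16 → q; chars bq.
Extended square (30″×15″, digits 0–9): 0.01916/0.00833333 → 2, 0.02399/0.00416667 → 5; chars 25.

DM28bq25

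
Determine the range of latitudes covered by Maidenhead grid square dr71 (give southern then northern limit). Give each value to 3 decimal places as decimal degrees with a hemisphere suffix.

Field D=3, R=17: +3·20° lon, +17·10° lat → SW at lon -120°, lat 80°.
Square 7, 1: +7·2° lon, +1·1° lat → SW at lon -106°, lat 81°.
Cell spans 2° lon × 1° lat.
south 81.000° N, north 82.000° N.

81.000° N, 82.000° N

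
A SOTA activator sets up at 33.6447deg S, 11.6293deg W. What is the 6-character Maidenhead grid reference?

IF46ei

Shift to the Maidenhead origin (180°W, 90°S): lon 168.3707, lat 56.3553.
Field: lon ⌊168.3707/20⌋ = 8 → I; lat ⌊56.3553/10⌋ = 5 → F.
Square: lon ⌊8.3707/2⌋ = 4; lat ⌊6.3553/1⌋ = 6.
Subsquare: lon ⌊0.3707/0.0833333⌋ = 4 → e; lat ⌊0.3553/0.0416667⌋ = 8 → i.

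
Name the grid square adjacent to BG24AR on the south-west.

BG14xq

Longitude subsquare a = 0; −1 → -1, wraps to 23 = x, carry into square.
Longitude square 2; −1 → 1.
Latitude subsquare r = 17; −1 → 16 = q.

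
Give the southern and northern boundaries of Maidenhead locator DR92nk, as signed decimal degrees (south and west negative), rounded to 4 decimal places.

82.4167, 82.4583

Field D=3, R=17: +3·20° lon, +17·10° lat → SW at lon -120°, lat 80°.
Square 9, 2: +9·2° lon, +2·1° lat → SW at lon -102°, lat 82°.
Subsquare n=13, k=10: +13·0.0833333° lon, +10·0.0416667° lat → SW at lon -100.917°, lat 82.4167°.
Cell spans 0.0833333° lon × 0.0416667° lat.
south 82.4167, north 82.4583.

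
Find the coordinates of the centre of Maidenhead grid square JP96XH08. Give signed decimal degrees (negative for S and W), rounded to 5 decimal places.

66.32708, 19.92083

Field J=9, P=15: +9·20° lon, +15·10° lat → SW at lon 0°, lat 60°.
Square 9, 6: +9·2° lon, +6·1° lat → SW at lon 18°, lat 66°.
Subsquare x=23, h=7: +23·0.0833333° lon, +7·0.0416667° lat → SW at lon 19.9167°, lat 66.2917°.
Extended square 0, 8: +0·0.00833333° lon, +8·0.00416667° lat → SW at lon 19.9167°, lat 66.325°.
Cell spans 0.00833333° lon × 0.00416667° lat. Centre is SW corner plus half of each.
latitude 66.32708, longitude 19.92083.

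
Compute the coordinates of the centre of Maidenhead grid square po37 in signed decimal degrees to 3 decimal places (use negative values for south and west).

Field P=15, O=14: +15·20° lon, +14·10° lat → SW at lon 120°, lat 50°.
Square 3, 7: +3·2° lon, +7·1° lat → SW at lon 126°, lat 57°.
Cell spans 2° lon × 1° lat. Centre is SW corner plus half of each.
latitude 57.500, longitude 127.000.

57.500, 127.000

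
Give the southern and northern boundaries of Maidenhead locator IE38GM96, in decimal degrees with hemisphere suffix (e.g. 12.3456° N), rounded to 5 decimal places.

41.47500° S, 41.47083° S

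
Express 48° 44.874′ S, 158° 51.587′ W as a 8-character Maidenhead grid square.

Add 180° to longitude and 90° to latitude: 21.14022, 41.25210.
Field: 21.14022/20 → 1 → B, 41.25210/10 → 4 → E; chars BE.
Square: 1.14022/2 → 0, 1.25210/1 → 1; chars 01.
Subsquare: 1.14022/0.0833333 → 13 → n, 0.25210/0.0416667 → 6 → g; chars ng.
Extended square: 0.05688/0.00833333 → 6, 0.00210/0.00416667 → 0; chars 60.

BE01ng60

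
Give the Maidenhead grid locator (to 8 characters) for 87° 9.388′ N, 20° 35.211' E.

Add 180° to longitude and 90° to latitude: 200.58685, 177.15647.
Field (20°×10°, letters A–R): lon ⌊200.58685/20⌋ = 10 → K; lat ⌊177.15647/10⌋ = 17 → R.
Square (2°×1°, digits 0–9): lon ⌊0.58685/2⌋ = 0; lat ⌊7.15647/1⌋ = 7.
Subsquare (5′×2.5′, letters a–x): lon ⌊0.58685/0.0833333⌋ = 7 → h; lat ⌊0.15647/0.0416667⌋ = 3 → d.
Extended square (30″×15″, digits 0–9): lon ⌊0.00352/0.00833333⌋ = 0; lat ⌊0.03147/0.00416667⌋ = 7.

KR07hd07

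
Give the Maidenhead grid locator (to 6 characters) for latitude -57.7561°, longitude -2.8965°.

ID82nf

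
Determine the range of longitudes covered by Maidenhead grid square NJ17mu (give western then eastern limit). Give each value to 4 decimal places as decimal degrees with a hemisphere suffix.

Field N=13, J=9: +13·20° lon, +9·10° lat → SW at lon 80°, lat 0°.
Square 1, 7: +1·2° lon, +7·1° lat → SW at lon 82°, lat 7°.
Subsquare m=12, u=20: +12·0.0833333° lon, +20·0.0416667° lat → SW at lon 83°, lat 7.83333°.
Cell spans 0.0833333° lon × 0.0416667° lat.
west 83.0000° E, east 83.0833° E.

83.0000° E, 83.0833° E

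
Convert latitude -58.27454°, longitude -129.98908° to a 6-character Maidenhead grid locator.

CD51ar

Offset from 180°W / 90°S: lon 50.0109°, lat 31.7255°.
Field: 50.0109/20 → 2 → C, 31.7255/10 → 3 → D; chars CD.
Square: 10.0109/2 → 5, 1.7255/1 → 1; chars 51.
Subsquare: 0.0109/0.0833333 → 0 → a, 0.7255/0.0416667 → 17 → r; chars ar.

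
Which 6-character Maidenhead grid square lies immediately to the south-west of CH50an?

CH40xm

Longitude subsquare a = 0; −1 → -1, wraps to 23 = x, carry into square.
Longitude square 5; −1 → 4.
Latitude subsquare n = 13; −1 → 12 = m.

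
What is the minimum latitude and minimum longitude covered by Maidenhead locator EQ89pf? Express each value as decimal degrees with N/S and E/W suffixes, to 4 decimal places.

79.2083° N, 82.7500° W

Field E=4, Q=16: +4·20° lon, +16·10° lat → SW at lon -100°, lat 70°.
Square 8, 9: +8·2° lon, +9·1° lat → SW at lon -84°, lat 79°.
Subsquare p=15, f=5: +15·0.0833333° lon, +5·0.0416667° lat → SW at lon -82.75°, lat 79.2083°.
latitude 79.2083° N, longitude 82.7500° W.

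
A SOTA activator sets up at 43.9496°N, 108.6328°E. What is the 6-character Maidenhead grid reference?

ON43hw

Add 180° to longitude and 90° to latitude: 288.6328, 133.9496.
Field: lon ⌊288.6328/20⌋ = 14 → O; lat ⌊133.9496/10⌋ = 13 → N.
Square: lon ⌊8.6328/2⌋ = 4; lat ⌊3.9496/1⌋ = 3.
Subsquare: lon ⌊0.6328/0.0833333⌋ = 7 → h; lat ⌊0.9496/0.0416667⌋ = 22 → w.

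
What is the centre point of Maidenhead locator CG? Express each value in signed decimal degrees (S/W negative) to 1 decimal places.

-25.0, -130.0

Field C=2, G=6: +2·20° lon, +6·10° lat → SW at lon -140°, lat -30°.
Cell spans 20° lon × 10° lat. Centre is SW corner plus half of each.
latitude -25.0, longitude -130.0.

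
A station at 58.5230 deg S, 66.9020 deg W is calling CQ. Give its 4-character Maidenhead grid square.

Shift to the Maidenhead origin (180°W, 90°S): lon 113.10, lat 31.48.
Field: lon ⌊113.10/20⌋ = 5 → F; lat ⌊31.48/10⌋ = 3 → D.
Square: lon ⌊13.10/2⌋ = 6; lat ⌊1.48/1⌋ = 1.

FD61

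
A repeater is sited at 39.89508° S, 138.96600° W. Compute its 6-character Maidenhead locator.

CF00mc

Add 180° to longitude and 90° to latitude: 41.0340, 50.1049.
Field (20°×10°, letters A–R): lon ⌊41.0340/20⌋ = 2 → C; lat ⌊50.1049/10⌋ = 5 → F.
Square (2°×1°, digits 0–9): lon ⌊1.0340/2⌋ = 0; lat ⌊0.1049/1⌋ = 0.
Subsquare (5′×2.5′, letters a–x): lon ⌊1.0340/0.0833333⌋ = 12 → m; lat ⌊0.1049/0.0416667⌋ = 2 → c.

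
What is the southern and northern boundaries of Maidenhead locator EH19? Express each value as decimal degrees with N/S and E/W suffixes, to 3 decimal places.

Field E=4, H=7: +4·20° lon, +7·10° lat → SW at lon -100°, lat -20°.
Square 1, 9: +1·2° lon, +9·1° lat → SW at lon -98°, lat -11°.
Cell spans 2° lon × 1° lat.
south 11.000° S, north 10.000° S.

11.000° S, 10.000° S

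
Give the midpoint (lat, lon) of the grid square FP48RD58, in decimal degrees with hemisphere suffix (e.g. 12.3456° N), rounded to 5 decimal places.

Field F=5, P=15: +5·20° lon, +15·10° lat → SW at lon -80°, lat 60°.
Square 4, 8: +4·2° lon, +8·1° lat → SW at lon -72°, lat 68°.
Subsquare r=17, d=3: +17·0.0833333° lon, +3·0.0416667° lat → SW at lon -70.5833°, lat 68.125°.
Extended square 5, 8: +5·0.00833333° lon, +8·0.00416667° lat → SW at lon -70.5417°, lat 68.1583°.
Cell spans 0.00833333° lon × 0.00416667° lat. Centre is SW corner plus half of each.
latitude 68.16042° N, longitude 70.53750° W.

68.16042° N, 70.53750° W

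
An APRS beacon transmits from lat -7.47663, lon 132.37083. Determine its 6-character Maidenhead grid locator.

Offset from 180°W / 90°S: lon 312.3708°, lat 82.5234°.
Field (20°×10°, letters A–R): lon ⌊312.3708/20⌋ = 15 → P; lat ⌊82.5234/10⌋ = 8 → I.
Square (2°×1°, digits 0–9): lon ⌊12.3708/2⌋ = 6; lat ⌊2.5234/1⌋ = 2.
Subsquare (5′×2.5′, letters a–x): lon ⌊0.3708/0.0833333⌋ = 4 → e; lat ⌊0.5234/0.0416667⌋ = 12 → m.

PI62em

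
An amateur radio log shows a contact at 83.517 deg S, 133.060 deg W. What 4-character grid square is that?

CA36

Add 180° to longitude and 90° to latitude: 46.94, 6.48.
Field: 46.94/20 → 2 → C, 6.48/10 → 0 → A; chars CA.
Square: 6.94/2 → 3, 6.48/1 → 6; chars 36.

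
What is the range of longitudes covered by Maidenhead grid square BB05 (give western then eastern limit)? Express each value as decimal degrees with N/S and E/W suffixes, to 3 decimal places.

Field B=1, B=1: +1·20° lon, +1·10° lat → SW at lon -160°, lat -80°.
Square 0, 5: +0·2° lon, +5·1° lat → SW at lon -160°, lat -75°.
Cell spans 2° lon × 1° lat.
west 160.000° W, east 158.000° W.

160.000° W, 158.000° W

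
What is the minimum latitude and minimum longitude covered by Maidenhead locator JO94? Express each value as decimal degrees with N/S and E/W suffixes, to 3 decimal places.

54.000° N, 18.000° E

Field J=9, O=14: +9·20° lon, +14·10° lat → SW at lon 0°, lat 50°.
Square 9, 4: +9·2° lon, +4·1° lat → SW at lon 18°, lat 54°.
latitude 54.000° N, longitude 18.000° E.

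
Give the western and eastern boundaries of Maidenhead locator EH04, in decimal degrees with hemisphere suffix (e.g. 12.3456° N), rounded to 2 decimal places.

Field E=4, H=7: +4·20° lon, +7·10° lat → SW at lon -100°, lat -20°.
Square 0, 4: +0·2° lon, +4·1° lat → SW at lon -100°, lat -16°.
Cell spans 2° lon × 1° lat.
west 100.00° W, east 98.00° W.

100.00° W, 98.00° W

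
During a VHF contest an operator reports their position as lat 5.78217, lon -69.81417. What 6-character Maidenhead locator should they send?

Shift to the Maidenhead origin (180°W, 90°S): lon 110.1858, lat 95.7822.
Field (20°×10°, letters A–R): lon ⌊110.1858/20⌋ = 5 → F; lat ⌊95.7822/10⌋ = 9 → J.
Square (2°×1°, digits 0–9): lon ⌊10.1858/2⌋ = 5; lat ⌊5.7822/1⌋ = 5.
Subsquare (5′×2.5′, letters a–x): lon ⌊0.1858/0.0833333⌋ = 2 → c; lat ⌊0.7822/0.0416667⌋ = 18 → s.

FJ55cs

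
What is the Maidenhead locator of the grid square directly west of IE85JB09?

Longitude extended square 0; −1 → -1, wraps to 9, carry into subsquare.
Longitude subsquare j = 9; −1 → 8 = i.
The latitude characters are unchanged.

IE85ib99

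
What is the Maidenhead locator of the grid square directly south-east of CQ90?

Longitude square 9; +1 → 10, wraps to 0, carry into field.
Longitude field C = 2; +1 → 3 = D.
Latitude square 0; −1 → -1, wraps to 9, carry into field.
Latitude field Q = 16; −1 → 15 = P.

DP09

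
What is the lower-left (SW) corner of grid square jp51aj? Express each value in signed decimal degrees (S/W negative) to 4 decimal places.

61.3750, 10.0000

Field J=9, P=15: +9·20° lon, +15·10° lat → SW at lon 0°, lat 60°.
Square 5, 1: +5·2° lon, +1·1° lat → SW at lon 10°, lat 61°.
Subsquare a=0, j=9: +0·0.0833333° lon, +9·0.0416667° lat → SW at lon 10°, lat 61.375°.
latitude 61.3750, longitude 10.0000.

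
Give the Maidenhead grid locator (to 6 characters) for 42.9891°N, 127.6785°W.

Offset from 180°W / 90°S: lon 52.3215°, lat 132.9891°.
Field: lon ⌊52.3215/20⌋ = 2 → C; lat ⌊132.9891/10⌋ = 13 → N.
Square: lon ⌊12.3215/2⌋ = 6; lat ⌊2.9891/1⌋ = 2.
Subsquare: lon ⌊0.3215/0.0833333⌋ = 3 → d; lat ⌊0.9891/0.0416667⌋ = 23 → x.

CN62dx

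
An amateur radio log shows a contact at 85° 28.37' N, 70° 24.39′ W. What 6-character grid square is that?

FR45tl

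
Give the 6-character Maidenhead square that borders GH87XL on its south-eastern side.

Longitude subsquare x = 23; +1 → 24, wraps to 0 = a, carry into square.
Longitude square 8; +1 → 9.
Latitude subsquare l = 11; −1 → 10 = k.

GH97ak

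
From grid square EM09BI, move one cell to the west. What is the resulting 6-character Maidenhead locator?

EM09ai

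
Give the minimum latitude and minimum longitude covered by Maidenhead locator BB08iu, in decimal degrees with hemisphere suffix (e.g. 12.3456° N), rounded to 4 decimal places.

Field B=1, B=1: +1·20° lon, +1·10° lat → SW at lon -160°, lat -80°.
Square 0, 8: +0·2° lon, +8·1° lat → SW at lon -160°, lat -72°.
Subsquare i=8, u=20: +8·0.0833333° lon, +20·0.0416667° lat → SW at lon -159.333°, lat -71.1667°.
latitude 71.1667° S, longitude 159.3333° W.

71.1667° S, 159.3333° W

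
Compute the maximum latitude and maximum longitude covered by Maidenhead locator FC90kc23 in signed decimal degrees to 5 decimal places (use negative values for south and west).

-69.90000, -61.14167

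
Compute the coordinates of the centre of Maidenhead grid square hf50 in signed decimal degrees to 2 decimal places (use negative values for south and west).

-39.50, -29.00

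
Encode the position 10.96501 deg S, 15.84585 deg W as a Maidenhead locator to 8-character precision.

IH29ba88

Shift to the Maidenhead origin (180°W, 90°S): lon 164.15415, lat 79.03499.
Field (20°×10°, letters A–R): lon ⌊164.15415/20⌋ = 8 → I; lat ⌊79.03499/10⌋ = 7 → H.
Square (2°×1°, digits 0–9): lon ⌊4.15415/2⌋ = 2; lat ⌊9.03499/1⌋ = 9.
Subsquare (5′×2.5′, letters a–x): lon ⌊0.15415/0.0833333⌋ = 1 → b; lat ⌊0.03499/0.0416667⌋ = 0 → a.
Extended square (30″×15″, digits 0–9): lon ⌊0.07082/0.00833333⌋ = 8; lat ⌊0.03499/0.00416667⌋ = 8.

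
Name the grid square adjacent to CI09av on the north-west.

BI99xw

Longitude subsquare a = 0; −1 → -1, wraps to 23 = x, carry into square.
Longitude square 0; −1 → -1, wraps to 9, carry into field.
Longitude field C = 2; −1 → 1 = B.
Latitude subsquare v = 21; +1 → 22 = w.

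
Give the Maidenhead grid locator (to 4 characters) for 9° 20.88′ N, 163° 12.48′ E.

Shift to the Maidenhead origin (180°W, 90°S): lon 343.21, lat 99.35.
Field (20°×10°, letters A–R): 343.21/20 → 17 → R, 99.35/10 → 9 → J; chars RJ.
Square (2°×1°, digits 0–9): 3.21/2 → 1, 9.35/1 → 9; chars 19.

RJ19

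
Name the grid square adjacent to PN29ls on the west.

PN29ks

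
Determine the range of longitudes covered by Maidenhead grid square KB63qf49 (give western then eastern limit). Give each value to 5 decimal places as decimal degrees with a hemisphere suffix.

Field K=10, B=1: +10·20° lon, +1·10° lat → SW at lon 20°, lat -80°.
Square 6, 3: +6·2° lon, +3·1° lat → SW at lon 32°, lat -77°.
Subsquare q=16, f=5: +16·0.0833333° lon, +5·0.0416667° lat → SW at lon 33.3333°, lat -76.7917°.
Extended square 4, 9: +4·0.00833333° lon, +9·0.00416667° lat → SW at lon 33.3667°, lat -76.7542°.
Cell spans 0.00833333° lon × 0.00416667° lat.
west 33.36667° E, east 33.37500° E.

33.36667° E, 33.37500° E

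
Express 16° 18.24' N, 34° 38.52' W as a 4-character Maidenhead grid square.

HK26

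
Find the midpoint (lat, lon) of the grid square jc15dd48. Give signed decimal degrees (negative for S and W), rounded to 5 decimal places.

Field J=9, C=2: +9·20° lon, +2·10° lat → SW at lon 0°, lat -70°.
Square 1, 5: +1·2° lon, +5·1° lat → SW at lon 2°, lat -65°.
Subsquare d=3, d=3: +3·0.0833333° lon, +3·0.0416667° lat → SW at lon 2.25°, lat -64.875°.
Extended square 4, 8: +4·0.00833333° lon, +8·0.00416667° lat → SW at lon 2.28333°, lat -64.8417°.
Cell spans 0.00833333° lon × 0.00416667° lat. Centre is SW corner plus half of each.
latitude -64.83958, longitude 2.28750.

-64.83958, 2.28750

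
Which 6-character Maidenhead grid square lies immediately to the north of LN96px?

LN97pa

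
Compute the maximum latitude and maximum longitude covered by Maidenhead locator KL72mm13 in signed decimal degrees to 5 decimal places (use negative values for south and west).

22.51667, 35.01667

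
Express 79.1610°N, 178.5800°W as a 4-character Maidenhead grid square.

Shift to the Maidenhead origin (180°W, 90°S): lon 1.42, lat 169.16.
Field: lon ⌊1.42/20⌋ = 0 → A; lat ⌊169.16/10⌋ = 16 → Q.
Square: lon ⌊1.42/2⌋ = 0; lat ⌊9.16/1⌋ = 9.

AQ09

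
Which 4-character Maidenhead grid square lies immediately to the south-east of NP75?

Longitude square 7; +1 → 8.
Latitude square 5; −1 → 4.

NP84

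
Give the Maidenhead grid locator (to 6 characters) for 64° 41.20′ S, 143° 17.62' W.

BC85ih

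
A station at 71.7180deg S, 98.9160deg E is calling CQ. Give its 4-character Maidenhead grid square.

NB98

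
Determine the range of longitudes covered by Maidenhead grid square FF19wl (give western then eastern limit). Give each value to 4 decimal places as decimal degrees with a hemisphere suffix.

Field F=5, F=5: +5·20° lon, +5·10° lat → SW at lon -80°, lat -40°.
Square 1, 9: +1·2° lon, +9·1° lat → SW at lon -78°, lat -31°.
Subsquare w=22, l=11: +22·0.0833333° lon, +11·0.0416667° lat → SW at lon -76.1667°, lat -30.5417°.
Cell spans 0.0833333° lon × 0.0416667° lat.
west 76.1667° W, east 76.0833° W.

76.1667° W, 76.0833° W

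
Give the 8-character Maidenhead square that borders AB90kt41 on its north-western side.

Longitude extended square 4; −1 → 3.
Latitude extended square 1; +1 → 2.

AB90kt32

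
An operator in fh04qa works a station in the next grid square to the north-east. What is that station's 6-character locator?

FH04rb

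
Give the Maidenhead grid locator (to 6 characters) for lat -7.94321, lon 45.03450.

Offset from 180°W / 90°S: lon 225.0345°, lat 82.0568°.
Field: 225.0345/20 → 11 → L, 82.0568/10 → 8 → I; chars LI.
Square: 5.0345/2 → 2, 2.0568/1 → 2; chars 22.
Subsquare: 1.0345/0.0833333 → 12 → m, 0.0568/0.0416667 → 1 → b; chars mb.

LI22mb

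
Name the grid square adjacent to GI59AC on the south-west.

GI49xb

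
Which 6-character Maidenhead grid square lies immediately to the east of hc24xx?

Longitude subsquare x = 23; +1 → 24, wraps to 0 = a, carry into square.
Longitude square 2; +1 → 3.
The latitude characters are unchanged.

HC34ax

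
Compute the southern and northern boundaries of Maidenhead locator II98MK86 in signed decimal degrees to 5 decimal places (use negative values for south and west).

-1.55833, -1.55417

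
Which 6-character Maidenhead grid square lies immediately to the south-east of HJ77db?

Longitude subsquare d = 3; +1 → 4 = e.
Latitude subsquare b = 1; −1 → 0 = a.

HJ77ea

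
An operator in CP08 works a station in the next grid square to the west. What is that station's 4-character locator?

BP98

Longitude square 0; −1 → -1, wraps to 9, carry into field.
Longitude field C = 2; −1 → 1 = B.
The latitude characters are unchanged.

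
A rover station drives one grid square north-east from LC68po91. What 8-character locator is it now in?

LC68qo02

Longitude extended square 9; +1 → 10, wraps to 0, carry into subsquare.
Longitude subsquare p = 15; +1 → 16 = q.
Latitude extended square 1; +1 → 2.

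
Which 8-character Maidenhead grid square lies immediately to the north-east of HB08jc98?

HB08kc09

Longitude extended square 9; +1 → 10, wraps to 0, carry into subsquare.
Longitude subsquare j = 9; +1 → 10 = k.
Latitude extended square 8; +1 → 9.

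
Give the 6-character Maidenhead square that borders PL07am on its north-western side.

OL97xn

Longitude subsquare a = 0; −1 → -1, wraps to 23 = x, carry into square.
Longitude square 0; −1 → -1, wraps to 9, carry into field.
Longitude field P = 15; −1 → 14 = O.
Latitude subsquare m = 12; +1 → 13 = n.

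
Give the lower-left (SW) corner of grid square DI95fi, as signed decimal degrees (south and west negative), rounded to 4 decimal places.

-4.6667, -101.5833

Field D=3, I=8: +3·20° lon, +8·10° lat → SW at lon -120°, lat -10°.
Square 9, 5: +9·2° lon, +5·1° lat → SW at lon -102°, lat -5°.
Subsquare f=5, i=8: +5·0.0833333° lon, +8·0.0416667° lat → SW at lon -101.583°, lat -4.66667°.
latitude -4.6667, longitude -101.5833.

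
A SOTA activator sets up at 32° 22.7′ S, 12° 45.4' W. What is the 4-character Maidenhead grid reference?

Offset from 180°W / 90°S: lon 167.24°, lat 57.62°.
Field (20°×10°, letters A–R): lon ⌊167.24/20⌋ = 8 → I; lat ⌊57.62/10⌋ = 5 → F.
Square (2°×1°, digits 0–9): lon ⌊7.24/2⌋ = 3; lat ⌊7.62/1⌋ = 7.

IF37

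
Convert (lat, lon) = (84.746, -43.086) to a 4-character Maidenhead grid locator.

GR84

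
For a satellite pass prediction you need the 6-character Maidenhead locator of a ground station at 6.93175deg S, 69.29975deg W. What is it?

FI53ib

Shift to the Maidenhead origin (180°W, 90°S): lon 110.7002, lat 83.0683.
Field: lon ⌊110.7002/20⌋ = 5 → F; lat ⌊83.0683/10⌋ = 8 → I.
Square: lon ⌊10.7002/2⌋ = 5; lat ⌊3.0683/1⌋ = 3.
Subsquare: lon ⌊0.7002/0.0833333⌋ = 8 → i; lat ⌊0.0683/0.0416667⌋ = 1 → b.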